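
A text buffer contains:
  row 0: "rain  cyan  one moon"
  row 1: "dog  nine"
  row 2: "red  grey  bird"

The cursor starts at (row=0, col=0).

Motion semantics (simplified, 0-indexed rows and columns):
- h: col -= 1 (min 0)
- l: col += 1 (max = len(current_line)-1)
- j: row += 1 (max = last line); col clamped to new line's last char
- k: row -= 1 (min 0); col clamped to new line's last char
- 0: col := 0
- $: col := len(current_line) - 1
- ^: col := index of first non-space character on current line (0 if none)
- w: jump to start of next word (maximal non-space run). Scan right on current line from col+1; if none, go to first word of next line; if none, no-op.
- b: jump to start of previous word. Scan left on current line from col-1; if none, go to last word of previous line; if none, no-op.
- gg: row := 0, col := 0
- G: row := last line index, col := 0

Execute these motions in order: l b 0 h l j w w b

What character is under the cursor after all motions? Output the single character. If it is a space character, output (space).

After 1 (l): row=0 col=1 char='a'
After 2 (b): row=0 col=0 char='r'
After 3 (0): row=0 col=0 char='r'
After 4 (h): row=0 col=0 char='r'
After 5 (l): row=0 col=1 char='a'
After 6 (j): row=1 col=1 char='o'
After 7 (w): row=1 col=5 char='n'
After 8 (w): row=2 col=0 char='r'
After 9 (b): row=1 col=5 char='n'

Answer: n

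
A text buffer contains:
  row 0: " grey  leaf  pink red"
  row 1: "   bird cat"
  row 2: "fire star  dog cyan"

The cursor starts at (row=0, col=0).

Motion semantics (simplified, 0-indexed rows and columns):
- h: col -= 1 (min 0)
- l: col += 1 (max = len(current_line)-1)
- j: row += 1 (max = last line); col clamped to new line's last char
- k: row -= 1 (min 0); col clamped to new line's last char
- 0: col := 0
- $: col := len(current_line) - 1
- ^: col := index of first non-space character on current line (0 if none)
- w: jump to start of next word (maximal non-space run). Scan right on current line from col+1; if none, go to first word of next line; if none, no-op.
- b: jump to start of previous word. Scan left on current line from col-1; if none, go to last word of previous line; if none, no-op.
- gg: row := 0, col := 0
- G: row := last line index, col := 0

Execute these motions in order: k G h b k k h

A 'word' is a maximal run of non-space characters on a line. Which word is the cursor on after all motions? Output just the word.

Answer: leaf

Derivation:
After 1 (k): row=0 col=0 char='_'
After 2 (G): row=2 col=0 char='f'
After 3 (h): row=2 col=0 char='f'
After 4 (b): row=1 col=8 char='c'
After 5 (k): row=0 col=8 char='e'
After 6 (k): row=0 col=8 char='e'
After 7 (h): row=0 col=7 char='l'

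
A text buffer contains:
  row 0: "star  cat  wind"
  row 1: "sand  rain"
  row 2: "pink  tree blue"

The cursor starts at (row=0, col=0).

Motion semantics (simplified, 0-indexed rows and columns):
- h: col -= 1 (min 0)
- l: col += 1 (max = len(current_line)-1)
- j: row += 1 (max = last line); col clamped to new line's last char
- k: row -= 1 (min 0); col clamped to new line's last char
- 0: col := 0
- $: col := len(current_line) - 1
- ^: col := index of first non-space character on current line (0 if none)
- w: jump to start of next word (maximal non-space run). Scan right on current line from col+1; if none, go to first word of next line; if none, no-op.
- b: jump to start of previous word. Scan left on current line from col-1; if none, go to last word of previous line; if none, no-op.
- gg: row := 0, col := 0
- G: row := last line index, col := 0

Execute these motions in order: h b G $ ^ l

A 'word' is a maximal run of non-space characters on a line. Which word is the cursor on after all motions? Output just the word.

After 1 (h): row=0 col=0 char='s'
After 2 (b): row=0 col=0 char='s'
After 3 (G): row=2 col=0 char='p'
After 4 ($): row=2 col=14 char='e'
After 5 (^): row=2 col=0 char='p'
After 6 (l): row=2 col=1 char='i'

Answer: pink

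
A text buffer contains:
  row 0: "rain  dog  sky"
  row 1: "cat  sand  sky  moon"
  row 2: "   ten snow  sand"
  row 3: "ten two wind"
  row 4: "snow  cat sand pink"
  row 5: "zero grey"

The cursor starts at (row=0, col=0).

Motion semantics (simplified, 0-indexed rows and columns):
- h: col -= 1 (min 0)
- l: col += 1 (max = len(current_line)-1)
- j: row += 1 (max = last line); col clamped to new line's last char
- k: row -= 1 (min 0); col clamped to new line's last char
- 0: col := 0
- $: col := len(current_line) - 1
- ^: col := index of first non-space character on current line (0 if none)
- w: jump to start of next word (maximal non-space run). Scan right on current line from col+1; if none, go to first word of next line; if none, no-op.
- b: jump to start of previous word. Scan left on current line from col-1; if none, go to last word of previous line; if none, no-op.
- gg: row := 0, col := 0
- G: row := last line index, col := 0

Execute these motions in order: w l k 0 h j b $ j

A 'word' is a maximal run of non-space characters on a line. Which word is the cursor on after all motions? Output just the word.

Answer: sky

Derivation:
After 1 (w): row=0 col=6 char='d'
After 2 (l): row=0 col=7 char='o'
After 3 (k): row=0 col=7 char='o'
After 4 (0): row=0 col=0 char='r'
After 5 (h): row=0 col=0 char='r'
After 6 (j): row=1 col=0 char='c'
After 7 (b): row=0 col=11 char='s'
After 8 ($): row=0 col=13 char='y'
After 9 (j): row=1 col=13 char='y'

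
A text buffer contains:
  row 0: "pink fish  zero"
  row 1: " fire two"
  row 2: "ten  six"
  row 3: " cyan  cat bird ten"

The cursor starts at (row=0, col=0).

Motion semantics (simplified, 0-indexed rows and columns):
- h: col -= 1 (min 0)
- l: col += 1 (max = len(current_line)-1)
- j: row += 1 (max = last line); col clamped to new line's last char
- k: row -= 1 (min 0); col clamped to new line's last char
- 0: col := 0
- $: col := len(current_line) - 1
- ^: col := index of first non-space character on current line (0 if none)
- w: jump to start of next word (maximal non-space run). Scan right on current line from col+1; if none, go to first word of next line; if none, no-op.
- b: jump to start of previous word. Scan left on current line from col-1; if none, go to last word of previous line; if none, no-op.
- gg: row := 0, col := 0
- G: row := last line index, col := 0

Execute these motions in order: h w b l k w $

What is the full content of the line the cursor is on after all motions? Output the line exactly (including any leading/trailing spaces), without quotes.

After 1 (h): row=0 col=0 char='p'
After 2 (w): row=0 col=5 char='f'
After 3 (b): row=0 col=0 char='p'
After 4 (l): row=0 col=1 char='i'
After 5 (k): row=0 col=1 char='i'
After 6 (w): row=0 col=5 char='f'
After 7 ($): row=0 col=14 char='o'

Answer: pink fish  zero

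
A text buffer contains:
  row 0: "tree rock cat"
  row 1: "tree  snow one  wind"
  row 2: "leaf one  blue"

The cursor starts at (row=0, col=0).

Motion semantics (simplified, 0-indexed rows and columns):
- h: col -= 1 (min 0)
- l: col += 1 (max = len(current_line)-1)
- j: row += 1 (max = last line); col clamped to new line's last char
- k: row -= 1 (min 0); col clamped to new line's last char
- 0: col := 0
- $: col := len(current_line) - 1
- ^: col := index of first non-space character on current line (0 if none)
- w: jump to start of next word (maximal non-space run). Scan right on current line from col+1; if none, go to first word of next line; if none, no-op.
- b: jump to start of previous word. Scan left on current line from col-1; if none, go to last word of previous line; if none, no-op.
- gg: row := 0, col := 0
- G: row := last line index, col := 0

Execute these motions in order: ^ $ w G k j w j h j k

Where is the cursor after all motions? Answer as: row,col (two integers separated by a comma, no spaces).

After 1 (^): row=0 col=0 char='t'
After 2 ($): row=0 col=12 char='t'
After 3 (w): row=1 col=0 char='t'
After 4 (G): row=2 col=0 char='l'
After 5 (k): row=1 col=0 char='t'
After 6 (j): row=2 col=0 char='l'
After 7 (w): row=2 col=5 char='o'
After 8 (j): row=2 col=5 char='o'
After 9 (h): row=2 col=4 char='_'
After 10 (j): row=2 col=4 char='_'
After 11 (k): row=1 col=4 char='_'

Answer: 1,4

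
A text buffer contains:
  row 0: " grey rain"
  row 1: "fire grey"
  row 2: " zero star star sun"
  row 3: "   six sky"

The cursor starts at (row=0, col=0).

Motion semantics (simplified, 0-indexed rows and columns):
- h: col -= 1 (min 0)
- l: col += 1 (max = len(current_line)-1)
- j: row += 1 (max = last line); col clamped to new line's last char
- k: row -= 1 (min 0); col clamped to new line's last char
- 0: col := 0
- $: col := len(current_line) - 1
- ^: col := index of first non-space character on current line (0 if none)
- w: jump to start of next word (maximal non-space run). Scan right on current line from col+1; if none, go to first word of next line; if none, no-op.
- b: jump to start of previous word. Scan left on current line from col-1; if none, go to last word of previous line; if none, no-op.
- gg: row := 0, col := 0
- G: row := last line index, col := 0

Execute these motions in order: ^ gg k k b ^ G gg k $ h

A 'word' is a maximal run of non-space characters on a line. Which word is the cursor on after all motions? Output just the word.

Answer: rain

Derivation:
After 1 (^): row=0 col=1 char='g'
After 2 (gg): row=0 col=0 char='_'
After 3 (k): row=0 col=0 char='_'
After 4 (k): row=0 col=0 char='_'
After 5 (b): row=0 col=0 char='_'
After 6 (^): row=0 col=1 char='g'
After 7 (G): row=3 col=0 char='_'
After 8 (gg): row=0 col=0 char='_'
After 9 (k): row=0 col=0 char='_'
After 10 ($): row=0 col=9 char='n'
After 11 (h): row=0 col=8 char='i'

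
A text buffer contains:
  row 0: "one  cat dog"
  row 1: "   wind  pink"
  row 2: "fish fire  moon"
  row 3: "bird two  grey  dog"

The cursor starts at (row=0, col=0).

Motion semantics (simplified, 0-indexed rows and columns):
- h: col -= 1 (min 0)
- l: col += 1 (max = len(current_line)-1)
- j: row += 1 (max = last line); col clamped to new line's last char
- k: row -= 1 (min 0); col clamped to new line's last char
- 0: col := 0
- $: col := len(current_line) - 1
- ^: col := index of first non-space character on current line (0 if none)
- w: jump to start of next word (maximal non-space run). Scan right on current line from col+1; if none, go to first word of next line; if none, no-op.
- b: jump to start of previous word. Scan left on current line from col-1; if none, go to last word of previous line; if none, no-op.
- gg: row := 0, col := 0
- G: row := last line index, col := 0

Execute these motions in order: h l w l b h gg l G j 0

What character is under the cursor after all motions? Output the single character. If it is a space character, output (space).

After 1 (h): row=0 col=0 char='o'
After 2 (l): row=0 col=1 char='n'
After 3 (w): row=0 col=5 char='c'
After 4 (l): row=0 col=6 char='a'
After 5 (b): row=0 col=5 char='c'
After 6 (h): row=0 col=4 char='_'
After 7 (gg): row=0 col=0 char='o'
After 8 (l): row=0 col=1 char='n'
After 9 (G): row=3 col=0 char='b'
After 10 (j): row=3 col=0 char='b'
After 11 (0): row=3 col=0 char='b'

Answer: b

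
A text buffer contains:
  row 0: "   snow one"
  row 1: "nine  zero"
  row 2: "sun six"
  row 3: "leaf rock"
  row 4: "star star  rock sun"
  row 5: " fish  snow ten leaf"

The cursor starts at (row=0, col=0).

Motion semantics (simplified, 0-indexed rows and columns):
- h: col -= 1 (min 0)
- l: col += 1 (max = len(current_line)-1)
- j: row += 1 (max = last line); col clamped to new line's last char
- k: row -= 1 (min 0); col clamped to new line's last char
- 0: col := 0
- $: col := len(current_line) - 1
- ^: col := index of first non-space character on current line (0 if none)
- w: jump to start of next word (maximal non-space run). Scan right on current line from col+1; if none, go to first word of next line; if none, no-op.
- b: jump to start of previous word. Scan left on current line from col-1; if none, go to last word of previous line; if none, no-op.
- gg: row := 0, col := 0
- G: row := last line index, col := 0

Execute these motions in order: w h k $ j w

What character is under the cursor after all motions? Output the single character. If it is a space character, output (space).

After 1 (w): row=0 col=3 char='s'
After 2 (h): row=0 col=2 char='_'
After 3 (k): row=0 col=2 char='_'
After 4 ($): row=0 col=10 char='e'
After 5 (j): row=1 col=9 char='o'
After 6 (w): row=2 col=0 char='s'

Answer: s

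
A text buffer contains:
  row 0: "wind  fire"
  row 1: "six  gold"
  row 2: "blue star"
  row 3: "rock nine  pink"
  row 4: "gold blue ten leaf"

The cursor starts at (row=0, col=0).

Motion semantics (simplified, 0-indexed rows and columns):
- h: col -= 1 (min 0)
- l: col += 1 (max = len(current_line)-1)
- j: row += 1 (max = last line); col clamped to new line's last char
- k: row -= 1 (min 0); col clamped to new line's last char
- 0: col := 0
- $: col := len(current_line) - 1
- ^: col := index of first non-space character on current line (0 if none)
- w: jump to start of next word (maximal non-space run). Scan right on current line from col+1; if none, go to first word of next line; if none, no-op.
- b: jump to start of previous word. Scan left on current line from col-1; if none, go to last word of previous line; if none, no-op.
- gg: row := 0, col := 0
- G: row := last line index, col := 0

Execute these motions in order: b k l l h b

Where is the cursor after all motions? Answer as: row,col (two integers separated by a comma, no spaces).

After 1 (b): row=0 col=0 char='w'
After 2 (k): row=0 col=0 char='w'
After 3 (l): row=0 col=1 char='i'
After 4 (l): row=0 col=2 char='n'
After 5 (h): row=0 col=1 char='i'
After 6 (b): row=0 col=0 char='w'

Answer: 0,0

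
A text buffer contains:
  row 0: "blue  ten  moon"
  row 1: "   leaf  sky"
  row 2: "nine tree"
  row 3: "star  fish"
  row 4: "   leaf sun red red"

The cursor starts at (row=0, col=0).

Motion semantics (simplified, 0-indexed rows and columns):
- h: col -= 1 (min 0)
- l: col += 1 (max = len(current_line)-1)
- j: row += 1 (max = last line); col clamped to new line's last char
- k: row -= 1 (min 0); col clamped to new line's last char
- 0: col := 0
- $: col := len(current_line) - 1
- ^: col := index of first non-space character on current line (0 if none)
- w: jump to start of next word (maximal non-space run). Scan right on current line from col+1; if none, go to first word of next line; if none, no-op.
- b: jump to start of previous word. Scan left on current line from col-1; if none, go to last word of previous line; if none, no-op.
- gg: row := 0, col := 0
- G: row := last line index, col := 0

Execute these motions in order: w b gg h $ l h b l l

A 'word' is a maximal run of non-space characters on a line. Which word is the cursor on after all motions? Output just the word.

Answer: moon

Derivation:
After 1 (w): row=0 col=6 char='t'
After 2 (b): row=0 col=0 char='b'
After 3 (gg): row=0 col=0 char='b'
After 4 (h): row=0 col=0 char='b'
After 5 ($): row=0 col=14 char='n'
After 6 (l): row=0 col=14 char='n'
After 7 (h): row=0 col=13 char='o'
After 8 (b): row=0 col=11 char='m'
After 9 (l): row=0 col=12 char='o'
After 10 (l): row=0 col=13 char='o'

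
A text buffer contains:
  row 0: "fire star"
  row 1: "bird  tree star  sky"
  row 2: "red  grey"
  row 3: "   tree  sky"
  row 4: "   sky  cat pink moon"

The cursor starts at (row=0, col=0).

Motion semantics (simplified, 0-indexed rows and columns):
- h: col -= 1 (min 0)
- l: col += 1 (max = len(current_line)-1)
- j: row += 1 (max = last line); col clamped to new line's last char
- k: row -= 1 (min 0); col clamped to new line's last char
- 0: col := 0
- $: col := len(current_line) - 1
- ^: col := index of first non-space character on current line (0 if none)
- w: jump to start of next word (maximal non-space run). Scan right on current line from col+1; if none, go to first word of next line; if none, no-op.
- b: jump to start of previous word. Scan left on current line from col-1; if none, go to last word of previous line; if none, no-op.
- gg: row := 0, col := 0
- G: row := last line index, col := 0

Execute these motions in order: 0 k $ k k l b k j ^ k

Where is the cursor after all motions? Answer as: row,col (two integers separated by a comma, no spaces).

After 1 (0): row=0 col=0 char='f'
After 2 (k): row=0 col=0 char='f'
After 3 ($): row=0 col=8 char='r'
After 4 (k): row=0 col=8 char='r'
After 5 (k): row=0 col=8 char='r'
After 6 (l): row=0 col=8 char='r'
After 7 (b): row=0 col=5 char='s'
After 8 (k): row=0 col=5 char='s'
After 9 (j): row=1 col=5 char='_'
After 10 (^): row=1 col=0 char='b'
After 11 (k): row=0 col=0 char='f'

Answer: 0,0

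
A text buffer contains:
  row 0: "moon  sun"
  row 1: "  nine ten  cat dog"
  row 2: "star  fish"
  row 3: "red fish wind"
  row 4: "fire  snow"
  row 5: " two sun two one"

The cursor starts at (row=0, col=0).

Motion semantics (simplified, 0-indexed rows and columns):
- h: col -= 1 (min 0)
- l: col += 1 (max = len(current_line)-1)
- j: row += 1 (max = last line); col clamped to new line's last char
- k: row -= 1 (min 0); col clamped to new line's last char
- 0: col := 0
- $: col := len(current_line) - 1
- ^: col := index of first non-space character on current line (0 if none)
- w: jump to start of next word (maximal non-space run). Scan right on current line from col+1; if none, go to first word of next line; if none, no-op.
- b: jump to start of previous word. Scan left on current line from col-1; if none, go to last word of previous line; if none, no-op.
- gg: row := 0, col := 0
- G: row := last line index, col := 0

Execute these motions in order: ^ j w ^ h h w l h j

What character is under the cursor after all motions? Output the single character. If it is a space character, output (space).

Answer: a

Derivation:
After 1 (^): row=0 col=0 char='m'
After 2 (j): row=1 col=0 char='_'
After 3 (w): row=1 col=2 char='n'
After 4 (^): row=1 col=2 char='n'
After 5 (h): row=1 col=1 char='_'
After 6 (h): row=1 col=0 char='_'
After 7 (w): row=1 col=2 char='n'
After 8 (l): row=1 col=3 char='i'
After 9 (h): row=1 col=2 char='n'
After 10 (j): row=2 col=2 char='a'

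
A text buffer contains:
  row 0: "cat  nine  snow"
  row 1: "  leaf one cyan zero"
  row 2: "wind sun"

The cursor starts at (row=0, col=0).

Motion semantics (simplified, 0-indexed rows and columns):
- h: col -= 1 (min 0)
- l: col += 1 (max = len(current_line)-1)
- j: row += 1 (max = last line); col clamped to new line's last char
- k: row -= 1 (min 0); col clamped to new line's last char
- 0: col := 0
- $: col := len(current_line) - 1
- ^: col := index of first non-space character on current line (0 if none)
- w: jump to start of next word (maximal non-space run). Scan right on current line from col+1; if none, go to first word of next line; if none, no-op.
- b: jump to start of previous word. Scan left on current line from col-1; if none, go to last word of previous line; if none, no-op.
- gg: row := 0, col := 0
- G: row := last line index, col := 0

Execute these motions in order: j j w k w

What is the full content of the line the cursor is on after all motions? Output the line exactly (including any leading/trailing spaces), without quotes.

After 1 (j): row=1 col=0 char='_'
After 2 (j): row=2 col=0 char='w'
After 3 (w): row=2 col=5 char='s'
After 4 (k): row=1 col=5 char='f'
After 5 (w): row=1 col=7 char='o'

Answer:   leaf one cyan zero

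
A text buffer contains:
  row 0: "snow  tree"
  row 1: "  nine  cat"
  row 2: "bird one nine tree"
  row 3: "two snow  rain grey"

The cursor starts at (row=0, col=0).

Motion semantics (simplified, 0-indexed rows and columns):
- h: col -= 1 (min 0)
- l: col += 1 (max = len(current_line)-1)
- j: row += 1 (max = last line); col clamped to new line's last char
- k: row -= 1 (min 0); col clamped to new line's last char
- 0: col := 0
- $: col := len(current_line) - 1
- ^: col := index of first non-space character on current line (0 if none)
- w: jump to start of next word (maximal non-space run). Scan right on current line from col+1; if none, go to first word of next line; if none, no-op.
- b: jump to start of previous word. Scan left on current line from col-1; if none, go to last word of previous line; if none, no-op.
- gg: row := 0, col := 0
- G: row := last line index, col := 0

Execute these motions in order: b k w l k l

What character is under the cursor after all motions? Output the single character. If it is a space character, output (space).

After 1 (b): row=0 col=0 char='s'
After 2 (k): row=0 col=0 char='s'
After 3 (w): row=0 col=6 char='t'
After 4 (l): row=0 col=7 char='r'
After 5 (k): row=0 col=7 char='r'
After 6 (l): row=0 col=8 char='e'

Answer: e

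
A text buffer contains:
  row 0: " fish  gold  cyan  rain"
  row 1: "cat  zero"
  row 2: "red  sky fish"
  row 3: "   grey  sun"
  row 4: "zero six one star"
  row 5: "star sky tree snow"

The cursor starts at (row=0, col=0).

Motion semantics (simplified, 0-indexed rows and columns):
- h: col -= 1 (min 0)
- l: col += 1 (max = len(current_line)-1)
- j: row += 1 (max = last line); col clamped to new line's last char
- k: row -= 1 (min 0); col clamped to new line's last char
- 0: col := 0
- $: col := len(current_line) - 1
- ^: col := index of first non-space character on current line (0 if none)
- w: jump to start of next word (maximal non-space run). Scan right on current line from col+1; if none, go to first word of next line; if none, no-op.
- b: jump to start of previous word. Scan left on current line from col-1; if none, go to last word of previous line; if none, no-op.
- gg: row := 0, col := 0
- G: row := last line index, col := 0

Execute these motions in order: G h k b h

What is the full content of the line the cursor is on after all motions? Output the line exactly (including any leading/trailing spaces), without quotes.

After 1 (G): row=5 col=0 char='s'
After 2 (h): row=5 col=0 char='s'
After 3 (k): row=4 col=0 char='z'
After 4 (b): row=3 col=9 char='s'
After 5 (h): row=3 col=8 char='_'

Answer:    grey  sun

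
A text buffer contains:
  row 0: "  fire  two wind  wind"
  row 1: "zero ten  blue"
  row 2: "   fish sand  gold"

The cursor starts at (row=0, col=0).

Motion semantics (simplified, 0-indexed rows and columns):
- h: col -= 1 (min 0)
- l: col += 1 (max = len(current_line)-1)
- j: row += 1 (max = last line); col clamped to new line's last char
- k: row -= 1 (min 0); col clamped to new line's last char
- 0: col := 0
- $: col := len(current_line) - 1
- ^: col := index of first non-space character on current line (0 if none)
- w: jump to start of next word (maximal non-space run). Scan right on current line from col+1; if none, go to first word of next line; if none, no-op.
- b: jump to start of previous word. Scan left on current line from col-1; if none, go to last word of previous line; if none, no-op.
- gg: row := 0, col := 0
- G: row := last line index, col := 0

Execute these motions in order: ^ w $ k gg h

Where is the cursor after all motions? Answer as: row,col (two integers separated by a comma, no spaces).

After 1 (^): row=0 col=2 char='f'
After 2 (w): row=0 col=8 char='t'
After 3 ($): row=0 col=21 char='d'
After 4 (k): row=0 col=21 char='d'
After 5 (gg): row=0 col=0 char='_'
After 6 (h): row=0 col=0 char='_'

Answer: 0,0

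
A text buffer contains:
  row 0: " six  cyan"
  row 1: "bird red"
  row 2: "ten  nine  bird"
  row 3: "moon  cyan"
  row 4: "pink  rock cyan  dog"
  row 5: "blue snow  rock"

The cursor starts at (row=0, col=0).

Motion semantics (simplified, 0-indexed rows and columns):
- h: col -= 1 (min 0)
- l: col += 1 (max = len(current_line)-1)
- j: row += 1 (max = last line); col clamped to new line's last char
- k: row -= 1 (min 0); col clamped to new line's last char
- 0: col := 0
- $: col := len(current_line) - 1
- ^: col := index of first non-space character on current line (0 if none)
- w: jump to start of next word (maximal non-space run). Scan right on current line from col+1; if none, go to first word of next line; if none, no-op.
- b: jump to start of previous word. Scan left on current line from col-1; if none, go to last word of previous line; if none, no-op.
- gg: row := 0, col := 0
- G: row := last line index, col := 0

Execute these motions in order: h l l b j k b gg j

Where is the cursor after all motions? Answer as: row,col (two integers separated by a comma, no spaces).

After 1 (h): row=0 col=0 char='_'
After 2 (l): row=0 col=1 char='s'
After 3 (l): row=0 col=2 char='i'
After 4 (b): row=0 col=1 char='s'
After 5 (j): row=1 col=1 char='i'
After 6 (k): row=0 col=1 char='s'
After 7 (b): row=0 col=1 char='s'
After 8 (gg): row=0 col=0 char='_'
After 9 (j): row=1 col=0 char='b'

Answer: 1,0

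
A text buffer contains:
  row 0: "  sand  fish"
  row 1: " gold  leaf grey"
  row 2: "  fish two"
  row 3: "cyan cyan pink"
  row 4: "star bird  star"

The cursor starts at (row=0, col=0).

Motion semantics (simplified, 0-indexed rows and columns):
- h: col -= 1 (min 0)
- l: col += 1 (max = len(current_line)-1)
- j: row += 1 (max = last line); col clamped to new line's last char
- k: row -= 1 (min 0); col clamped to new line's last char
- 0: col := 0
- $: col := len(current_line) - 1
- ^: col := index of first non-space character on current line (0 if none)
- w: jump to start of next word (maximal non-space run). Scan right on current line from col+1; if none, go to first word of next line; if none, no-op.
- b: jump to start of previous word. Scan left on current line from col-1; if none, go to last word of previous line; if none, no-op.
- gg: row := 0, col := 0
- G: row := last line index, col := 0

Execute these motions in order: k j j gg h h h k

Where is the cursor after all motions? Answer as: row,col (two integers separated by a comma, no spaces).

After 1 (k): row=0 col=0 char='_'
After 2 (j): row=1 col=0 char='_'
After 3 (j): row=2 col=0 char='_'
After 4 (gg): row=0 col=0 char='_'
After 5 (h): row=0 col=0 char='_'
After 6 (h): row=0 col=0 char='_'
After 7 (h): row=0 col=0 char='_'
After 8 (k): row=0 col=0 char='_'

Answer: 0,0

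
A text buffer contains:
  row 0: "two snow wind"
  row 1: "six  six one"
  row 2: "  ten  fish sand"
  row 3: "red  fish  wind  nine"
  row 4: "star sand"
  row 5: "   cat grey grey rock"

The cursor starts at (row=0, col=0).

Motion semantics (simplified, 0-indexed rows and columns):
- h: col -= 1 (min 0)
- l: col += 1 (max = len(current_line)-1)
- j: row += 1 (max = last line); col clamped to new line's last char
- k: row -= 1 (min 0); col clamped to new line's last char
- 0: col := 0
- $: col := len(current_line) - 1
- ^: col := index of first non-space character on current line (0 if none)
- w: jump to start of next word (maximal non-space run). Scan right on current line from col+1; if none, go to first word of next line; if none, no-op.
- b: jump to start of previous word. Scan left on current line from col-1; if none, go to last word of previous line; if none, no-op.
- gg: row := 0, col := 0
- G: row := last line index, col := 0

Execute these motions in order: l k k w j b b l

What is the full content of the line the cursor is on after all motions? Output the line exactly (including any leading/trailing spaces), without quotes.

After 1 (l): row=0 col=1 char='w'
After 2 (k): row=0 col=1 char='w'
After 3 (k): row=0 col=1 char='w'
After 4 (w): row=0 col=4 char='s'
After 5 (j): row=1 col=4 char='_'
After 6 (b): row=1 col=0 char='s'
After 7 (b): row=0 col=9 char='w'
After 8 (l): row=0 col=10 char='i'

Answer: two snow wind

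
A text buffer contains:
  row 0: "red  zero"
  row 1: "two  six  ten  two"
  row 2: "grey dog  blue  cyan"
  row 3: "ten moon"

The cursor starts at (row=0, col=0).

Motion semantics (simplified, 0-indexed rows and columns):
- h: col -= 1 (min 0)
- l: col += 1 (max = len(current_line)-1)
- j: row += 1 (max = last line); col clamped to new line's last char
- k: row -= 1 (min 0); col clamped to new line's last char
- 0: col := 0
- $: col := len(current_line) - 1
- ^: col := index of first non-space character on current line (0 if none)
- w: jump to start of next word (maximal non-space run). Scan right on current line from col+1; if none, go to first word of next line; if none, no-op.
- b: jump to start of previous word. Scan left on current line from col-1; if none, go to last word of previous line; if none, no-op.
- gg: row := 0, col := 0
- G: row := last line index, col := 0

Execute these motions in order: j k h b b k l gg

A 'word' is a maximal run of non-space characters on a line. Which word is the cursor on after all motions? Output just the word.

After 1 (j): row=1 col=0 char='t'
After 2 (k): row=0 col=0 char='r'
After 3 (h): row=0 col=0 char='r'
After 4 (b): row=0 col=0 char='r'
After 5 (b): row=0 col=0 char='r'
After 6 (k): row=0 col=0 char='r'
After 7 (l): row=0 col=1 char='e'
After 8 (gg): row=0 col=0 char='r'

Answer: red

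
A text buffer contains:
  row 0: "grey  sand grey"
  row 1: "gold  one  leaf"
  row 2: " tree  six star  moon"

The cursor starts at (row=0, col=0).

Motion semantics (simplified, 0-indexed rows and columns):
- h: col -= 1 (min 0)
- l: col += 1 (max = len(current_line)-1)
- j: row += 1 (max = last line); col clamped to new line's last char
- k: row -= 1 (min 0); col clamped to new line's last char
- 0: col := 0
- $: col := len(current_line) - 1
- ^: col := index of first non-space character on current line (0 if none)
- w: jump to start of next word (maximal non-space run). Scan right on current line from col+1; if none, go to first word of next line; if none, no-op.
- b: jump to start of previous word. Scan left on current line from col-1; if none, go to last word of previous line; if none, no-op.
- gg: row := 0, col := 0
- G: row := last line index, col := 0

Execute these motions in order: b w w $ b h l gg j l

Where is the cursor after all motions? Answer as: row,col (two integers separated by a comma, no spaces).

After 1 (b): row=0 col=0 char='g'
After 2 (w): row=0 col=6 char='s'
After 3 (w): row=0 col=11 char='g'
After 4 ($): row=0 col=14 char='y'
After 5 (b): row=0 col=11 char='g'
After 6 (h): row=0 col=10 char='_'
After 7 (l): row=0 col=11 char='g'
After 8 (gg): row=0 col=0 char='g'
After 9 (j): row=1 col=0 char='g'
After 10 (l): row=1 col=1 char='o'

Answer: 1,1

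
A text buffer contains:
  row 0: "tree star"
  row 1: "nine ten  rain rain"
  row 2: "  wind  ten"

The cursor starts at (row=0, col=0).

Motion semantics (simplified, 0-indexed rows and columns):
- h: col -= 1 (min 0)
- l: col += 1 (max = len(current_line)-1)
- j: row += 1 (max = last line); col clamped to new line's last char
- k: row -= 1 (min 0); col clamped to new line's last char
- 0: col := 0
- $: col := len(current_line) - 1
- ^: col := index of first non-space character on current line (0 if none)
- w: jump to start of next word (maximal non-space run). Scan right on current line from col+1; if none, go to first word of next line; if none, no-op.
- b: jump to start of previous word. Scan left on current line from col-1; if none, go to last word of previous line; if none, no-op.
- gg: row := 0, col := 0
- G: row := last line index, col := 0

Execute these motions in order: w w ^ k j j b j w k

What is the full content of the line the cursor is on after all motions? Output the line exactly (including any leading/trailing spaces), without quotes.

After 1 (w): row=0 col=5 char='s'
After 2 (w): row=1 col=0 char='n'
After 3 (^): row=1 col=0 char='n'
After 4 (k): row=0 col=0 char='t'
After 5 (j): row=1 col=0 char='n'
After 6 (j): row=2 col=0 char='_'
After 7 (b): row=1 col=15 char='r'
After 8 (j): row=2 col=10 char='n'
After 9 (w): row=2 col=10 char='n'
After 10 (k): row=1 col=10 char='r'

Answer: nine ten  rain rain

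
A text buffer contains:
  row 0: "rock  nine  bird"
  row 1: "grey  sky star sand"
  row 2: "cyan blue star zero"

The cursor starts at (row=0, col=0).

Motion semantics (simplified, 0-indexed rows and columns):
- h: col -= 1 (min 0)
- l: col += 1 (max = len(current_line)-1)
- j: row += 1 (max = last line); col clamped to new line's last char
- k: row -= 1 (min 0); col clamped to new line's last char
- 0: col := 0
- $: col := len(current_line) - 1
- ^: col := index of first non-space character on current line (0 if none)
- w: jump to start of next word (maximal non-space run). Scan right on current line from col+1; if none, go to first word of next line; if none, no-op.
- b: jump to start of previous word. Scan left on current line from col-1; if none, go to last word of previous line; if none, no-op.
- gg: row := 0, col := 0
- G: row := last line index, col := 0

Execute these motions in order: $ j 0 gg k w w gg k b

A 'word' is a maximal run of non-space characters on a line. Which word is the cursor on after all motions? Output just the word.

After 1 ($): row=0 col=15 char='d'
After 2 (j): row=1 col=15 char='s'
After 3 (0): row=1 col=0 char='g'
After 4 (gg): row=0 col=0 char='r'
After 5 (k): row=0 col=0 char='r'
After 6 (w): row=0 col=6 char='n'
After 7 (w): row=0 col=12 char='b'
After 8 (gg): row=0 col=0 char='r'
After 9 (k): row=0 col=0 char='r'
After 10 (b): row=0 col=0 char='r'

Answer: rock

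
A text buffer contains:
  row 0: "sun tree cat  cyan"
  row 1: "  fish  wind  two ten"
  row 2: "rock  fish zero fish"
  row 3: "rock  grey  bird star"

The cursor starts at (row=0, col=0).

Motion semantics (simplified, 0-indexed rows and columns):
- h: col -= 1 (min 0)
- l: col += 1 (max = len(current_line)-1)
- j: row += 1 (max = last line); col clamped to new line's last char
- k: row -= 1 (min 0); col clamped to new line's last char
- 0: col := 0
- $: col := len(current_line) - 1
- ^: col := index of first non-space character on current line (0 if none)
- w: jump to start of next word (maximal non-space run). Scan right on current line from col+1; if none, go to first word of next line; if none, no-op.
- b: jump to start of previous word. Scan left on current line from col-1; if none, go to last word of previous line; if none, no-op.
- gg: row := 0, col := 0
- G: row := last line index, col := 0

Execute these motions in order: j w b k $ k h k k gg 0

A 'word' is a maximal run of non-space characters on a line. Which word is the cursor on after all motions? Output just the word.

Answer: sun

Derivation:
After 1 (j): row=1 col=0 char='_'
After 2 (w): row=1 col=2 char='f'
After 3 (b): row=0 col=14 char='c'
After 4 (k): row=0 col=14 char='c'
After 5 ($): row=0 col=17 char='n'
After 6 (k): row=0 col=17 char='n'
After 7 (h): row=0 col=16 char='a'
After 8 (k): row=0 col=16 char='a'
After 9 (k): row=0 col=16 char='a'
After 10 (gg): row=0 col=0 char='s'
After 11 (0): row=0 col=0 char='s'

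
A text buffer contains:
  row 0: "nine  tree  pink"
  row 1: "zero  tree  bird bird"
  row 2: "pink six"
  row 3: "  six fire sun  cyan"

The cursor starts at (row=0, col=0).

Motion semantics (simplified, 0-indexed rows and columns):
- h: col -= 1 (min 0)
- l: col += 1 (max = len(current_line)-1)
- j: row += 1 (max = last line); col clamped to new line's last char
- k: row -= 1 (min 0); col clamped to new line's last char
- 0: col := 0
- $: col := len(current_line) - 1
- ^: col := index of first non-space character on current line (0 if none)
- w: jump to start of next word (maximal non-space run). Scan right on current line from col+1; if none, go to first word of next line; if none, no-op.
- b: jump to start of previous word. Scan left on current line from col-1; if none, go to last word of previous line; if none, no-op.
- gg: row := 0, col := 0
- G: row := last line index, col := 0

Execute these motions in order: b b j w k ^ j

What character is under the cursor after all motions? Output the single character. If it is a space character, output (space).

Answer: z

Derivation:
After 1 (b): row=0 col=0 char='n'
After 2 (b): row=0 col=0 char='n'
After 3 (j): row=1 col=0 char='z'
After 4 (w): row=1 col=6 char='t'
After 5 (k): row=0 col=6 char='t'
After 6 (^): row=0 col=0 char='n'
After 7 (j): row=1 col=0 char='z'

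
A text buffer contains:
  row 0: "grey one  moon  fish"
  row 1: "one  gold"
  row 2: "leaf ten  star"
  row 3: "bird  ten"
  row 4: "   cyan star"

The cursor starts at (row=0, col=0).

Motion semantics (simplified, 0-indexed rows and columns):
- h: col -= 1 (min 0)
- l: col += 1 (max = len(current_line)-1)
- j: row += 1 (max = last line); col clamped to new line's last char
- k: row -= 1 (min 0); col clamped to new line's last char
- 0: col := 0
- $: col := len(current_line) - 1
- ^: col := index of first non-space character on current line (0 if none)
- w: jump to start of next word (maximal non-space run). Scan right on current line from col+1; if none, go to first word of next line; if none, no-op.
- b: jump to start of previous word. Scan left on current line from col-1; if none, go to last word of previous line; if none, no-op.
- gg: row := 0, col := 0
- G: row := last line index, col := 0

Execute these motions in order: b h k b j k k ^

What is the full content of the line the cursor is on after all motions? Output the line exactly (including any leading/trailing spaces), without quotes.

After 1 (b): row=0 col=0 char='g'
After 2 (h): row=0 col=0 char='g'
After 3 (k): row=0 col=0 char='g'
After 4 (b): row=0 col=0 char='g'
After 5 (j): row=1 col=0 char='o'
After 6 (k): row=0 col=0 char='g'
After 7 (k): row=0 col=0 char='g'
After 8 (^): row=0 col=0 char='g'

Answer: grey one  moon  fish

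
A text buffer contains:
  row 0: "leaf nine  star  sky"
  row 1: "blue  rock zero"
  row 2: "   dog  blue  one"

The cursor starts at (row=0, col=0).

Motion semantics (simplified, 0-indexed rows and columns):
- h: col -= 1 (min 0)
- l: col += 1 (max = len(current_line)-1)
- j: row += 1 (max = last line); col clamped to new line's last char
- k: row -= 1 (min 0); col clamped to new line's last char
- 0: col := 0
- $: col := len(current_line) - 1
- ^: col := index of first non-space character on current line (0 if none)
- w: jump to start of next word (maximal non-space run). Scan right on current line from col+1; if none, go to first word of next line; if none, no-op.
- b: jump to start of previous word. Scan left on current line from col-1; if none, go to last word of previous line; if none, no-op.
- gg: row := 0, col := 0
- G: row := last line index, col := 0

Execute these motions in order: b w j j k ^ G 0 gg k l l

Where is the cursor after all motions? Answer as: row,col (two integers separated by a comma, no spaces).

After 1 (b): row=0 col=0 char='l'
After 2 (w): row=0 col=5 char='n'
After 3 (j): row=1 col=5 char='_'
After 4 (j): row=2 col=5 char='g'
After 5 (k): row=1 col=5 char='_'
After 6 (^): row=1 col=0 char='b'
After 7 (G): row=2 col=0 char='_'
After 8 (0): row=2 col=0 char='_'
After 9 (gg): row=0 col=0 char='l'
After 10 (k): row=0 col=0 char='l'
After 11 (l): row=0 col=1 char='e'
After 12 (l): row=0 col=2 char='a'

Answer: 0,2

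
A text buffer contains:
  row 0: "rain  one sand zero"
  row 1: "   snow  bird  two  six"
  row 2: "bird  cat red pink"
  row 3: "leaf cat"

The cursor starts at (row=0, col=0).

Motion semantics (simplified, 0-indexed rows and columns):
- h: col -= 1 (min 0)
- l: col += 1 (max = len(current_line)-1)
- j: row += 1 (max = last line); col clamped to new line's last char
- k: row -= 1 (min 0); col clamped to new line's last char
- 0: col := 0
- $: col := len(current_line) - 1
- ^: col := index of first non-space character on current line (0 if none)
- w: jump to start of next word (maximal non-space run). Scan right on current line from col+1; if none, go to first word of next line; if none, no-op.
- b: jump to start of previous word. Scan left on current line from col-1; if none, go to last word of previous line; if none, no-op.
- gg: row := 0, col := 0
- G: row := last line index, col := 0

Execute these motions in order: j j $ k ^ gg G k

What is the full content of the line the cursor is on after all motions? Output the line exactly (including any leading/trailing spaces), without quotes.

After 1 (j): row=1 col=0 char='_'
After 2 (j): row=2 col=0 char='b'
After 3 ($): row=2 col=17 char='k'
After 4 (k): row=1 col=17 char='o'
After 5 (^): row=1 col=3 char='s'
After 6 (gg): row=0 col=0 char='r'
After 7 (G): row=3 col=0 char='l'
After 8 (k): row=2 col=0 char='b'

Answer: bird  cat red pink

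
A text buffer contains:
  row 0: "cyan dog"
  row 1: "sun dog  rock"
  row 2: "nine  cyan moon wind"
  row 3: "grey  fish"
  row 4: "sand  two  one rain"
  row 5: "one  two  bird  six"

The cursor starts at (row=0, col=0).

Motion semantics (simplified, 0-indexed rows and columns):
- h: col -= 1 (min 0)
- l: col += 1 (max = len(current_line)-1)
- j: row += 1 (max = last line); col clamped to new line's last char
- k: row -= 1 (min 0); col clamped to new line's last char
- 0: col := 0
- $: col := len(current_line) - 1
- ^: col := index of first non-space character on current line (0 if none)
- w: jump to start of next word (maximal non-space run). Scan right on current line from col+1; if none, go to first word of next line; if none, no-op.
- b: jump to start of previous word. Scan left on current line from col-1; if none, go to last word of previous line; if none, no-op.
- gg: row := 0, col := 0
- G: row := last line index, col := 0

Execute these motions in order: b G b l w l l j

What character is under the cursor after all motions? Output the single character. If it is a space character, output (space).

After 1 (b): row=0 col=0 char='c'
After 2 (G): row=5 col=0 char='o'
After 3 (b): row=4 col=15 char='r'
After 4 (l): row=4 col=16 char='a'
After 5 (w): row=5 col=0 char='o'
After 6 (l): row=5 col=1 char='n'
After 7 (l): row=5 col=2 char='e'
After 8 (j): row=5 col=2 char='e'

Answer: e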